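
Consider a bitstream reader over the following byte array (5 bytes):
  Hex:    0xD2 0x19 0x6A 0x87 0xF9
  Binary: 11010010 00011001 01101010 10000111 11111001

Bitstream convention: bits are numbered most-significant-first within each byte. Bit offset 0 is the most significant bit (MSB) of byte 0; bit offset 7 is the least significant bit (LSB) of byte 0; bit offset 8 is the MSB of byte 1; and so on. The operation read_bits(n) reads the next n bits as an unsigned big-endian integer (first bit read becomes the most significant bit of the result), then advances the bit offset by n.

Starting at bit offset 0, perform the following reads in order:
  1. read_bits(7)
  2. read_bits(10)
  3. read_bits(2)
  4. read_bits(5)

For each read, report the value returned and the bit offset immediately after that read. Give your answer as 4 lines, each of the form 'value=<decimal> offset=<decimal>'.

Answer: value=105 offset=7
value=50 offset=17
value=3 offset=19
value=10 offset=24

Derivation:
Read 1: bits[0:7] width=7 -> value=105 (bin 1101001); offset now 7 = byte 0 bit 7; 33 bits remain
Read 2: bits[7:17] width=10 -> value=50 (bin 0000110010); offset now 17 = byte 2 bit 1; 23 bits remain
Read 3: bits[17:19] width=2 -> value=3 (bin 11); offset now 19 = byte 2 bit 3; 21 bits remain
Read 4: bits[19:24] width=5 -> value=10 (bin 01010); offset now 24 = byte 3 bit 0; 16 bits remain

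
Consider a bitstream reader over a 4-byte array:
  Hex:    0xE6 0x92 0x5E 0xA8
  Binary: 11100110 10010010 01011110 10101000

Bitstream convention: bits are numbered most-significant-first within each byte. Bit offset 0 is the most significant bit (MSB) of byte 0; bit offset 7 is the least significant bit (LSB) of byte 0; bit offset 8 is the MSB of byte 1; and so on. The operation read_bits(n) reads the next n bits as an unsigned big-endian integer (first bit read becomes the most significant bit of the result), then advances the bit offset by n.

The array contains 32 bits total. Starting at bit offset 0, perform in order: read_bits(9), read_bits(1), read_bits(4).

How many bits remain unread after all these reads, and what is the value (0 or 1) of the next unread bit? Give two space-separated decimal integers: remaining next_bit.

Answer: 18 1

Derivation:
Read 1: bits[0:9] width=9 -> value=461 (bin 111001101); offset now 9 = byte 1 bit 1; 23 bits remain
Read 2: bits[9:10] width=1 -> value=0 (bin 0); offset now 10 = byte 1 bit 2; 22 bits remain
Read 3: bits[10:14] width=4 -> value=4 (bin 0100); offset now 14 = byte 1 bit 6; 18 bits remain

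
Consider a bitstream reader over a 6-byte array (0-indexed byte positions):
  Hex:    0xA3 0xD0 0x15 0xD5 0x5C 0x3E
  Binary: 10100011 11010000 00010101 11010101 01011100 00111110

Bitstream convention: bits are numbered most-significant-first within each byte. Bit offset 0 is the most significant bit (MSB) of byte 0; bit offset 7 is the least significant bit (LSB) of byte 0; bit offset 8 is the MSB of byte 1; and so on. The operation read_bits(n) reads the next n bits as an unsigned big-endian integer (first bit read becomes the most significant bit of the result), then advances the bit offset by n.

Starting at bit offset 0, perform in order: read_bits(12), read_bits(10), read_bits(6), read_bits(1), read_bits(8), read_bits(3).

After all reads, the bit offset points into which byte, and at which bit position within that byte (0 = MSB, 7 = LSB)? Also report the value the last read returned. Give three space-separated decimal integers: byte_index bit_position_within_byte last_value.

Answer: 5 0 4

Derivation:
Read 1: bits[0:12] width=12 -> value=2621 (bin 101000111101); offset now 12 = byte 1 bit 4; 36 bits remain
Read 2: bits[12:22] width=10 -> value=5 (bin 0000000101); offset now 22 = byte 2 bit 6; 26 bits remain
Read 3: bits[22:28] width=6 -> value=29 (bin 011101); offset now 28 = byte 3 bit 4; 20 bits remain
Read 4: bits[28:29] width=1 -> value=0 (bin 0); offset now 29 = byte 3 bit 5; 19 bits remain
Read 5: bits[29:37] width=8 -> value=171 (bin 10101011); offset now 37 = byte 4 bit 5; 11 bits remain
Read 6: bits[37:40] width=3 -> value=4 (bin 100); offset now 40 = byte 5 bit 0; 8 bits remain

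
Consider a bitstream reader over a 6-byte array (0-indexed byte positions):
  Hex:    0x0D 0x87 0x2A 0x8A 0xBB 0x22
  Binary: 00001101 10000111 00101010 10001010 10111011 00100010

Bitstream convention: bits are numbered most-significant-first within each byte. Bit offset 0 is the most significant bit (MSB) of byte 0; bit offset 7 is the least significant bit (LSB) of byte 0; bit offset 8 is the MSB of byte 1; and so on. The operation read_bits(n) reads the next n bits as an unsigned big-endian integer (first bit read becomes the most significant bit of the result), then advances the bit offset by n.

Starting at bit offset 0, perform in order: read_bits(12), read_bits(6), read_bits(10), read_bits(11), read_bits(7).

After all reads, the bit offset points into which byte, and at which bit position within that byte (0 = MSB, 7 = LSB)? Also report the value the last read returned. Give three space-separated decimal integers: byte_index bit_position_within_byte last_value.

Answer: 5 6 72

Derivation:
Read 1: bits[0:12] width=12 -> value=216 (bin 000011011000); offset now 12 = byte 1 bit 4; 36 bits remain
Read 2: bits[12:18] width=6 -> value=28 (bin 011100); offset now 18 = byte 2 bit 2; 30 bits remain
Read 3: bits[18:28] width=10 -> value=680 (bin 1010101000); offset now 28 = byte 3 bit 4; 20 bits remain
Read 4: bits[28:39] width=11 -> value=1373 (bin 10101011101); offset now 39 = byte 4 bit 7; 9 bits remain
Read 5: bits[39:46] width=7 -> value=72 (bin 1001000); offset now 46 = byte 5 bit 6; 2 bits remain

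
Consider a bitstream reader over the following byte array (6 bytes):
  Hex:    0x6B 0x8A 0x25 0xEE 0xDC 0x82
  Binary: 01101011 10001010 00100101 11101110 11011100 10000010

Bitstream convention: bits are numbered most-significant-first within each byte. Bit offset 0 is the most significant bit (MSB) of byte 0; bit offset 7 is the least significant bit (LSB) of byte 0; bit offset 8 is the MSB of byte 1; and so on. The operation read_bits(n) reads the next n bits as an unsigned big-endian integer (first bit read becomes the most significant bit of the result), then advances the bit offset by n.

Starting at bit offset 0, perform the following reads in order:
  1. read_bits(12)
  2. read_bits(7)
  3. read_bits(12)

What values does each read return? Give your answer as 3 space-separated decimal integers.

Answer: 1720 81 759

Derivation:
Read 1: bits[0:12] width=12 -> value=1720 (bin 011010111000); offset now 12 = byte 1 bit 4; 36 bits remain
Read 2: bits[12:19] width=7 -> value=81 (bin 1010001); offset now 19 = byte 2 bit 3; 29 bits remain
Read 3: bits[19:31] width=12 -> value=759 (bin 001011110111); offset now 31 = byte 3 bit 7; 17 bits remain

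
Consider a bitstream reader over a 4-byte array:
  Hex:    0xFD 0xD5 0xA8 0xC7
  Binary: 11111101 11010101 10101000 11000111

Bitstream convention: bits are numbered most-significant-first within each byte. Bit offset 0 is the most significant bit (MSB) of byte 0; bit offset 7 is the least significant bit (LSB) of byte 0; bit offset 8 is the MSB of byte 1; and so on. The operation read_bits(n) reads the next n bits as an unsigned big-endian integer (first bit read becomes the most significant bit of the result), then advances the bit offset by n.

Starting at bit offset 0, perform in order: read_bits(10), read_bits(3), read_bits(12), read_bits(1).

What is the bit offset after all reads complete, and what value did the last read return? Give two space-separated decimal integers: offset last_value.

Answer: 26 1

Derivation:
Read 1: bits[0:10] width=10 -> value=1015 (bin 1111110111); offset now 10 = byte 1 bit 2; 22 bits remain
Read 2: bits[10:13] width=3 -> value=2 (bin 010); offset now 13 = byte 1 bit 5; 19 bits remain
Read 3: bits[13:25] width=12 -> value=2897 (bin 101101010001); offset now 25 = byte 3 bit 1; 7 bits remain
Read 4: bits[25:26] width=1 -> value=1 (bin 1); offset now 26 = byte 3 bit 2; 6 bits remain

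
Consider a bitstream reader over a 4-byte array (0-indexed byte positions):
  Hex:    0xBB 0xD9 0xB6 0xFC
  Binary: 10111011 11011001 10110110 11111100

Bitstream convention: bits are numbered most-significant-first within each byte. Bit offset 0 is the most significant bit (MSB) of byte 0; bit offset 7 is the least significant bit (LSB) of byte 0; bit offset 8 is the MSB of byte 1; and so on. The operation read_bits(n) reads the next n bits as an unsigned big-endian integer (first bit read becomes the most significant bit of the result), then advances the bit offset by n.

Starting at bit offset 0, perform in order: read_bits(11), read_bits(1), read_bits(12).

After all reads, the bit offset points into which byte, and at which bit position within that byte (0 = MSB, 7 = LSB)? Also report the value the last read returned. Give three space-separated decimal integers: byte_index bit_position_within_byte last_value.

Answer: 3 0 2486

Derivation:
Read 1: bits[0:11] width=11 -> value=1502 (bin 10111011110); offset now 11 = byte 1 bit 3; 21 bits remain
Read 2: bits[11:12] width=1 -> value=1 (bin 1); offset now 12 = byte 1 bit 4; 20 bits remain
Read 3: bits[12:24] width=12 -> value=2486 (bin 100110110110); offset now 24 = byte 3 bit 0; 8 bits remain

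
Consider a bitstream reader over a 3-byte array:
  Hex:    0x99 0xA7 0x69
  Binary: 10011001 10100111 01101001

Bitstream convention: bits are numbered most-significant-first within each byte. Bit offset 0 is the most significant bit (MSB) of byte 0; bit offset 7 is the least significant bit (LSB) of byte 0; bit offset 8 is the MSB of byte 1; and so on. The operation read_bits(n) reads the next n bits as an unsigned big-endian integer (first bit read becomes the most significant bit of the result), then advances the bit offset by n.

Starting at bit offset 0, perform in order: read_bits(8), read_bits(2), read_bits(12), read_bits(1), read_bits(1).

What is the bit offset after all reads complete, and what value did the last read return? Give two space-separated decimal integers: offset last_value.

Read 1: bits[0:8] width=8 -> value=153 (bin 10011001); offset now 8 = byte 1 bit 0; 16 bits remain
Read 2: bits[8:10] width=2 -> value=2 (bin 10); offset now 10 = byte 1 bit 2; 14 bits remain
Read 3: bits[10:22] width=12 -> value=2522 (bin 100111011010); offset now 22 = byte 2 bit 6; 2 bits remain
Read 4: bits[22:23] width=1 -> value=0 (bin 0); offset now 23 = byte 2 bit 7; 1 bits remain
Read 5: bits[23:24] width=1 -> value=1 (bin 1); offset now 24 = byte 3 bit 0; 0 bits remain

Answer: 24 1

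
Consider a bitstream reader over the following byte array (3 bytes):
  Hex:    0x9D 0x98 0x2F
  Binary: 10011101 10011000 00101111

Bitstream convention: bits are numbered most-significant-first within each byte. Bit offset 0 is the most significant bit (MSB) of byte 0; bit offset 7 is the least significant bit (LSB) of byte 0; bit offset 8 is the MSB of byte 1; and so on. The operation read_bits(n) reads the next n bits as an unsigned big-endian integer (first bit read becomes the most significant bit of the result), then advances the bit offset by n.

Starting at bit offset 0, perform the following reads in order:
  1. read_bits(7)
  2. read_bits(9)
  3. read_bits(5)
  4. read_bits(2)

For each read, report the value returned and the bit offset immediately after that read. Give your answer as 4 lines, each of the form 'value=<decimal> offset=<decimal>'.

Answer: value=78 offset=7
value=408 offset=16
value=5 offset=21
value=3 offset=23

Derivation:
Read 1: bits[0:7] width=7 -> value=78 (bin 1001110); offset now 7 = byte 0 bit 7; 17 bits remain
Read 2: bits[7:16] width=9 -> value=408 (bin 110011000); offset now 16 = byte 2 bit 0; 8 bits remain
Read 3: bits[16:21] width=5 -> value=5 (bin 00101); offset now 21 = byte 2 bit 5; 3 bits remain
Read 4: bits[21:23] width=2 -> value=3 (bin 11); offset now 23 = byte 2 bit 7; 1 bits remain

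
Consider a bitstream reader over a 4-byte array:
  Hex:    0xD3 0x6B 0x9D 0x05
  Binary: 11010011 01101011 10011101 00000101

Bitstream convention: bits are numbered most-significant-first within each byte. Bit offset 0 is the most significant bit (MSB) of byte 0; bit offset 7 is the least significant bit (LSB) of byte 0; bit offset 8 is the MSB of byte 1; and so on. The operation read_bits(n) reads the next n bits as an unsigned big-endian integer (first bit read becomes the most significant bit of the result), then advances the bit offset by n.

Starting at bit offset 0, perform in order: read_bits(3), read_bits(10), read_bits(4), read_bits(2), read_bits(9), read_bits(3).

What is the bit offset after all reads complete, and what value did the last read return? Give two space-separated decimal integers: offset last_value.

Read 1: bits[0:3] width=3 -> value=6 (bin 110); offset now 3 = byte 0 bit 3; 29 bits remain
Read 2: bits[3:13] width=10 -> value=621 (bin 1001101101); offset now 13 = byte 1 bit 5; 19 bits remain
Read 3: bits[13:17] width=4 -> value=7 (bin 0111); offset now 17 = byte 2 bit 1; 15 bits remain
Read 4: bits[17:19] width=2 -> value=0 (bin 00); offset now 19 = byte 2 bit 3; 13 bits remain
Read 5: bits[19:28] width=9 -> value=464 (bin 111010000); offset now 28 = byte 3 bit 4; 4 bits remain
Read 6: bits[28:31] width=3 -> value=2 (bin 010); offset now 31 = byte 3 bit 7; 1 bits remain

Answer: 31 2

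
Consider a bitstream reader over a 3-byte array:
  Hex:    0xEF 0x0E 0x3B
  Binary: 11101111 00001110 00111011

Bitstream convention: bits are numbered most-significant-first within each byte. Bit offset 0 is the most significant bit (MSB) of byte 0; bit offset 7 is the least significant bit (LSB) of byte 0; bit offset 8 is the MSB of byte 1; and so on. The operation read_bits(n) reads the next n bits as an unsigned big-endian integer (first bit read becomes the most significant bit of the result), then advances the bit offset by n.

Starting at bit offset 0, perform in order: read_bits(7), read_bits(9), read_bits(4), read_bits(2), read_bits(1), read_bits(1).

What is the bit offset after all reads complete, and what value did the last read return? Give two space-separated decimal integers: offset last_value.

Answer: 24 1

Derivation:
Read 1: bits[0:7] width=7 -> value=119 (bin 1110111); offset now 7 = byte 0 bit 7; 17 bits remain
Read 2: bits[7:16] width=9 -> value=270 (bin 100001110); offset now 16 = byte 2 bit 0; 8 bits remain
Read 3: bits[16:20] width=4 -> value=3 (bin 0011); offset now 20 = byte 2 bit 4; 4 bits remain
Read 4: bits[20:22] width=2 -> value=2 (bin 10); offset now 22 = byte 2 bit 6; 2 bits remain
Read 5: bits[22:23] width=1 -> value=1 (bin 1); offset now 23 = byte 2 bit 7; 1 bits remain
Read 6: bits[23:24] width=1 -> value=1 (bin 1); offset now 24 = byte 3 bit 0; 0 bits remain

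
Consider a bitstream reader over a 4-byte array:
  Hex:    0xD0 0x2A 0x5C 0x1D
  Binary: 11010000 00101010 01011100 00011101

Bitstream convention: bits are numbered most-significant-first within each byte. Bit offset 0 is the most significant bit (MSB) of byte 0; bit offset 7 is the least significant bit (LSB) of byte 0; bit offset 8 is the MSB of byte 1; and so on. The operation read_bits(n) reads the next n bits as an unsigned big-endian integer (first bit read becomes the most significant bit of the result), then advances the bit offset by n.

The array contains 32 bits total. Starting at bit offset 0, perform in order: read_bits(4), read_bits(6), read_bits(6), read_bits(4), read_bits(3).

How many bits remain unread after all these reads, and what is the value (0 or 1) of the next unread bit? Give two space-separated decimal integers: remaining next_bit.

Read 1: bits[0:4] width=4 -> value=13 (bin 1101); offset now 4 = byte 0 bit 4; 28 bits remain
Read 2: bits[4:10] width=6 -> value=0 (bin 000000); offset now 10 = byte 1 bit 2; 22 bits remain
Read 3: bits[10:16] width=6 -> value=42 (bin 101010); offset now 16 = byte 2 bit 0; 16 bits remain
Read 4: bits[16:20] width=4 -> value=5 (bin 0101); offset now 20 = byte 2 bit 4; 12 bits remain
Read 5: bits[20:23] width=3 -> value=6 (bin 110); offset now 23 = byte 2 bit 7; 9 bits remain

Answer: 9 0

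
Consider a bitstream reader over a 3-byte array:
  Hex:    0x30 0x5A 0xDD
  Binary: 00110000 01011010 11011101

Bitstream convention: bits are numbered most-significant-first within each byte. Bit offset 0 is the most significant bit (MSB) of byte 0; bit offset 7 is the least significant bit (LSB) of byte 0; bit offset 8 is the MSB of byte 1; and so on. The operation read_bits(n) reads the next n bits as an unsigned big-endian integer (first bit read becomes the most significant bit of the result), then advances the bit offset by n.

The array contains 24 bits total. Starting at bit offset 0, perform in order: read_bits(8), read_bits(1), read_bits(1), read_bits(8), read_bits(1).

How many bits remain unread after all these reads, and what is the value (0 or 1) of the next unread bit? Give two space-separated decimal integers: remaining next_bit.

Read 1: bits[0:8] width=8 -> value=48 (bin 00110000); offset now 8 = byte 1 bit 0; 16 bits remain
Read 2: bits[8:9] width=1 -> value=0 (bin 0); offset now 9 = byte 1 bit 1; 15 bits remain
Read 3: bits[9:10] width=1 -> value=1 (bin 1); offset now 10 = byte 1 bit 2; 14 bits remain
Read 4: bits[10:18] width=8 -> value=107 (bin 01101011); offset now 18 = byte 2 bit 2; 6 bits remain
Read 5: bits[18:19] width=1 -> value=0 (bin 0); offset now 19 = byte 2 bit 3; 5 bits remain

Answer: 5 1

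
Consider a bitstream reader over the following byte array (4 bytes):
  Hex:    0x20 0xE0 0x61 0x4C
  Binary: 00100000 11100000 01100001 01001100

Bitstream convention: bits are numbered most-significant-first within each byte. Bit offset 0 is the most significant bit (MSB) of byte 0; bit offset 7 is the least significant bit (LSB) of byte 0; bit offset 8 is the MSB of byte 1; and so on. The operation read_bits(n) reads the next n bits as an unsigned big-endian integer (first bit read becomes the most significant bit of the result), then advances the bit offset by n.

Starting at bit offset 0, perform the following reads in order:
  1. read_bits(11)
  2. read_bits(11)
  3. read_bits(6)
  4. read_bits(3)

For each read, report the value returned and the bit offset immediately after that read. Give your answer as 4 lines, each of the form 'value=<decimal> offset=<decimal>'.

Answer: value=263 offset=11
value=24 offset=22
value=20 offset=28
value=6 offset=31

Derivation:
Read 1: bits[0:11] width=11 -> value=263 (bin 00100000111); offset now 11 = byte 1 bit 3; 21 bits remain
Read 2: bits[11:22] width=11 -> value=24 (bin 00000011000); offset now 22 = byte 2 bit 6; 10 bits remain
Read 3: bits[22:28] width=6 -> value=20 (bin 010100); offset now 28 = byte 3 bit 4; 4 bits remain
Read 4: bits[28:31] width=3 -> value=6 (bin 110); offset now 31 = byte 3 bit 7; 1 bits remain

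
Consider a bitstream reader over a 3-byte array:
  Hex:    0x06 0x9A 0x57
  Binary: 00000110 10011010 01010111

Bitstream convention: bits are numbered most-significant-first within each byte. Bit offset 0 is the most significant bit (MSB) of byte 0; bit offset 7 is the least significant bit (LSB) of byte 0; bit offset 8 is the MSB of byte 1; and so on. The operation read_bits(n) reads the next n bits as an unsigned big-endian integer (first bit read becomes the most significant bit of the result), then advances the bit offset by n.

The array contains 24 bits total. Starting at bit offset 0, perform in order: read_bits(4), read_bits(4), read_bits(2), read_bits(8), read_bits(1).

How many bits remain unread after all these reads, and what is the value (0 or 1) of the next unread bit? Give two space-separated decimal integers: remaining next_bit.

Read 1: bits[0:4] width=4 -> value=0 (bin 0000); offset now 4 = byte 0 bit 4; 20 bits remain
Read 2: bits[4:8] width=4 -> value=6 (bin 0110); offset now 8 = byte 1 bit 0; 16 bits remain
Read 3: bits[8:10] width=2 -> value=2 (bin 10); offset now 10 = byte 1 bit 2; 14 bits remain
Read 4: bits[10:18] width=8 -> value=105 (bin 01101001); offset now 18 = byte 2 bit 2; 6 bits remain
Read 5: bits[18:19] width=1 -> value=0 (bin 0); offset now 19 = byte 2 bit 3; 5 bits remain

Answer: 5 1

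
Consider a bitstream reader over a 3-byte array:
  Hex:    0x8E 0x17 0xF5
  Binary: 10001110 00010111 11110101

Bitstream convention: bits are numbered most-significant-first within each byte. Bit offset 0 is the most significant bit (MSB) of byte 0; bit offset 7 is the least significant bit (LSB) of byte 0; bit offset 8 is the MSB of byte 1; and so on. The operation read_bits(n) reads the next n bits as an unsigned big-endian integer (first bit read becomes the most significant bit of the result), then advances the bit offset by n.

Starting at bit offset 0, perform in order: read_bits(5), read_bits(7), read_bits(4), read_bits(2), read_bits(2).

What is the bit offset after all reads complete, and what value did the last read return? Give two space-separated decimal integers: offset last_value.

Read 1: bits[0:5] width=5 -> value=17 (bin 10001); offset now 5 = byte 0 bit 5; 19 bits remain
Read 2: bits[5:12] width=7 -> value=97 (bin 1100001); offset now 12 = byte 1 bit 4; 12 bits remain
Read 3: bits[12:16] width=4 -> value=7 (bin 0111); offset now 16 = byte 2 bit 0; 8 bits remain
Read 4: bits[16:18] width=2 -> value=3 (bin 11); offset now 18 = byte 2 bit 2; 6 bits remain
Read 5: bits[18:20] width=2 -> value=3 (bin 11); offset now 20 = byte 2 bit 4; 4 bits remain

Answer: 20 3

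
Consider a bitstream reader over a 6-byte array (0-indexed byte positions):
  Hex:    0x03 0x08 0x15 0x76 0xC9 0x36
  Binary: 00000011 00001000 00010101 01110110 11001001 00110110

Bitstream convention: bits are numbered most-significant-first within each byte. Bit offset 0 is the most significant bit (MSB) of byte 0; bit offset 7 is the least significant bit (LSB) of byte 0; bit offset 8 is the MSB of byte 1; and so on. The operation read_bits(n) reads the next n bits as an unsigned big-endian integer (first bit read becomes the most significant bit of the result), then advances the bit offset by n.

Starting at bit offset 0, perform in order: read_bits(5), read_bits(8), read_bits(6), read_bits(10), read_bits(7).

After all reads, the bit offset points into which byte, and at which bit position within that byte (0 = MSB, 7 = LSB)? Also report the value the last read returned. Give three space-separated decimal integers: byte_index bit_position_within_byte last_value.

Read 1: bits[0:5] width=5 -> value=0 (bin 00000); offset now 5 = byte 0 bit 5; 43 bits remain
Read 2: bits[5:13] width=8 -> value=97 (bin 01100001); offset now 13 = byte 1 bit 5; 35 bits remain
Read 3: bits[13:19] width=6 -> value=0 (bin 000000); offset now 19 = byte 2 bit 3; 29 bits remain
Read 4: bits[19:29] width=10 -> value=686 (bin 1010101110); offset now 29 = byte 3 bit 5; 19 bits remain
Read 5: bits[29:36] width=7 -> value=108 (bin 1101100); offset now 36 = byte 4 bit 4; 12 bits remain

Answer: 4 4 108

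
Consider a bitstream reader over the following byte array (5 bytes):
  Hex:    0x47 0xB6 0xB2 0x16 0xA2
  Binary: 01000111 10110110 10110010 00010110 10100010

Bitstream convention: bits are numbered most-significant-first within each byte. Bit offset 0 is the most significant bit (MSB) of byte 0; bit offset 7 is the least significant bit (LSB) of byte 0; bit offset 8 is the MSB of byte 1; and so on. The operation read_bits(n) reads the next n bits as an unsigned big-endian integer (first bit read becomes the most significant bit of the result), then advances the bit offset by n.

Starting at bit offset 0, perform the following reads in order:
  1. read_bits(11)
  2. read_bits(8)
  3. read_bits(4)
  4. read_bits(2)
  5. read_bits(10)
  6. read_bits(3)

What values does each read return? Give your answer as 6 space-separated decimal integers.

Read 1: bits[0:11] width=11 -> value=573 (bin 01000111101); offset now 11 = byte 1 bit 3; 29 bits remain
Read 2: bits[11:19] width=8 -> value=181 (bin 10110101); offset now 19 = byte 2 bit 3; 21 bits remain
Read 3: bits[19:23] width=4 -> value=9 (bin 1001); offset now 23 = byte 2 bit 7; 17 bits remain
Read 4: bits[23:25] width=2 -> value=0 (bin 00); offset now 25 = byte 3 bit 1; 15 bits remain
Read 5: bits[25:35] width=10 -> value=181 (bin 0010110101); offset now 35 = byte 4 bit 3; 5 bits remain
Read 6: bits[35:38] width=3 -> value=0 (bin 000); offset now 38 = byte 4 bit 6; 2 bits remain

Answer: 573 181 9 0 181 0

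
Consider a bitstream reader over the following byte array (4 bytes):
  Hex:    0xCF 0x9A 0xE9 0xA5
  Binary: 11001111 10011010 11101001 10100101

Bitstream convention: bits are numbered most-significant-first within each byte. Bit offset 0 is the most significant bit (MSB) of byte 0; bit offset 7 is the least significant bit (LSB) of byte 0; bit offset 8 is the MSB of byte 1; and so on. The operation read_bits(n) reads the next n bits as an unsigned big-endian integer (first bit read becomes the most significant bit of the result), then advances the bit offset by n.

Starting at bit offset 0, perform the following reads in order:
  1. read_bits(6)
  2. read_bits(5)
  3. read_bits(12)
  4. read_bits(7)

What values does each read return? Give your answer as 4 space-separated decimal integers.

Answer: 51 28 3444 105

Derivation:
Read 1: bits[0:6] width=6 -> value=51 (bin 110011); offset now 6 = byte 0 bit 6; 26 bits remain
Read 2: bits[6:11] width=5 -> value=28 (bin 11100); offset now 11 = byte 1 bit 3; 21 bits remain
Read 3: bits[11:23] width=12 -> value=3444 (bin 110101110100); offset now 23 = byte 2 bit 7; 9 bits remain
Read 4: bits[23:30] width=7 -> value=105 (bin 1101001); offset now 30 = byte 3 bit 6; 2 bits remain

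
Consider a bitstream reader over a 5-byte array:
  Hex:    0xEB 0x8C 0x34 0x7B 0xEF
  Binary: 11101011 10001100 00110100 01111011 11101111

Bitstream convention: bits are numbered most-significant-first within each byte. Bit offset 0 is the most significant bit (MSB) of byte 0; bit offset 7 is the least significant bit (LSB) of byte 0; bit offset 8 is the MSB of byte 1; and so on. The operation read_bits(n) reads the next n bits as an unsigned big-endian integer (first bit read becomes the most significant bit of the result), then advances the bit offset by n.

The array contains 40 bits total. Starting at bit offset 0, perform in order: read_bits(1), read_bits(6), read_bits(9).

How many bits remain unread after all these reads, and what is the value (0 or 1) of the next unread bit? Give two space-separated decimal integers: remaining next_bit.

Answer: 24 0

Derivation:
Read 1: bits[0:1] width=1 -> value=1 (bin 1); offset now 1 = byte 0 bit 1; 39 bits remain
Read 2: bits[1:7] width=6 -> value=53 (bin 110101); offset now 7 = byte 0 bit 7; 33 bits remain
Read 3: bits[7:16] width=9 -> value=396 (bin 110001100); offset now 16 = byte 2 bit 0; 24 bits remain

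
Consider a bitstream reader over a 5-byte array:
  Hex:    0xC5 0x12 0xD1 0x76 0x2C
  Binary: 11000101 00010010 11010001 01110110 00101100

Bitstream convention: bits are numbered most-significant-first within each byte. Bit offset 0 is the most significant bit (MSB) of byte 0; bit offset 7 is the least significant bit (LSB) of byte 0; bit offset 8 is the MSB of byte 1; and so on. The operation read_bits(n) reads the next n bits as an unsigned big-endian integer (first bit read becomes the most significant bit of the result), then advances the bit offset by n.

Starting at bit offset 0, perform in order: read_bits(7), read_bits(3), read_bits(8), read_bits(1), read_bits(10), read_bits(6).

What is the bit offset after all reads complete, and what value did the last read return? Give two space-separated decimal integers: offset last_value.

Answer: 35 49

Derivation:
Read 1: bits[0:7] width=7 -> value=98 (bin 1100010); offset now 7 = byte 0 bit 7; 33 bits remain
Read 2: bits[7:10] width=3 -> value=4 (bin 100); offset now 10 = byte 1 bit 2; 30 bits remain
Read 3: bits[10:18] width=8 -> value=75 (bin 01001011); offset now 18 = byte 2 bit 2; 22 bits remain
Read 4: bits[18:19] width=1 -> value=0 (bin 0); offset now 19 = byte 2 bit 3; 21 bits remain
Read 5: bits[19:29] width=10 -> value=558 (bin 1000101110); offset now 29 = byte 3 bit 5; 11 bits remain
Read 6: bits[29:35] width=6 -> value=49 (bin 110001); offset now 35 = byte 4 bit 3; 5 bits remain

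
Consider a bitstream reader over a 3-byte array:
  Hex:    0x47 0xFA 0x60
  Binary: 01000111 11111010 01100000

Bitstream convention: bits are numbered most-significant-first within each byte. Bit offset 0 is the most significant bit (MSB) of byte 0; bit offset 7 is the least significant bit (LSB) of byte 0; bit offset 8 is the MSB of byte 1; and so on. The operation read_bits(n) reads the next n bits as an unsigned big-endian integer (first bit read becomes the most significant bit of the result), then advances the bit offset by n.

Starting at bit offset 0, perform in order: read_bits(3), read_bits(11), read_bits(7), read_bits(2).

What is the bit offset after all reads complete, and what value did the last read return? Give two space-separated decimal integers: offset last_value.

Read 1: bits[0:3] width=3 -> value=2 (bin 010); offset now 3 = byte 0 bit 3; 21 bits remain
Read 2: bits[3:14] width=11 -> value=510 (bin 00111111110); offset now 14 = byte 1 bit 6; 10 bits remain
Read 3: bits[14:21] width=7 -> value=76 (bin 1001100); offset now 21 = byte 2 bit 5; 3 bits remain
Read 4: bits[21:23] width=2 -> value=0 (bin 00); offset now 23 = byte 2 bit 7; 1 bits remain

Answer: 23 0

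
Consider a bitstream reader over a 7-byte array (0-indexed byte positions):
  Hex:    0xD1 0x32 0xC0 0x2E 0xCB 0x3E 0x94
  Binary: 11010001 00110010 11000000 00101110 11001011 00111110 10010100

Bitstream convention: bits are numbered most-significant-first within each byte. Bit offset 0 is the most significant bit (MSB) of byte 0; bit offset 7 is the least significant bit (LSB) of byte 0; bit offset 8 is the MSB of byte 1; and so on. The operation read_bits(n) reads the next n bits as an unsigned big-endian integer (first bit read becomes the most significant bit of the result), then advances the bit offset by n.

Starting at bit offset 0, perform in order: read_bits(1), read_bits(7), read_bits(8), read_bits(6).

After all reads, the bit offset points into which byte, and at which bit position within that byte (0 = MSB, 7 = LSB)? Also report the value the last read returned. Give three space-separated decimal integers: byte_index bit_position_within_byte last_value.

Answer: 2 6 48

Derivation:
Read 1: bits[0:1] width=1 -> value=1 (bin 1); offset now 1 = byte 0 bit 1; 55 bits remain
Read 2: bits[1:8] width=7 -> value=81 (bin 1010001); offset now 8 = byte 1 bit 0; 48 bits remain
Read 3: bits[8:16] width=8 -> value=50 (bin 00110010); offset now 16 = byte 2 bit 0; 40 bits remain
Read 4: bits[16:22] width=6 -> value=48 (bin 110000); offset now 22 = byte 2 bit 6; 34 bits remain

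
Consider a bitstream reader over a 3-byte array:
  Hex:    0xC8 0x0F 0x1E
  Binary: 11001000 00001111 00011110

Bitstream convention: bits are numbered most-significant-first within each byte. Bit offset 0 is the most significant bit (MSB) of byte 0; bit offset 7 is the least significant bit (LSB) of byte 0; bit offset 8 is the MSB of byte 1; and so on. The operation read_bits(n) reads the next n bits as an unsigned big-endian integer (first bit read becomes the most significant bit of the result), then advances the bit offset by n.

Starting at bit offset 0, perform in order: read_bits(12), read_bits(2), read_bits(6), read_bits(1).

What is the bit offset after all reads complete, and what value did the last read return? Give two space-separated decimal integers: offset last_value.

Answer: 21 1

Derivation:
Read 1: bits[0:12] width=12 -> value=3200 (bin 110010000000); offset now 12 = byte 1 bit 4; 12 bits remain
Read 2: bits[12:14] width=2 -> value=3 (bin 11); offset now 14 = byte 1 bit 6; 10 bits remain
Read 3: bits[14:20] width=6 -> value=49 (bin 110001); offset now 20 = byte 2 bit 4; 4 bits remain
Read 4: bits[20:21] width=1 -> value=1 (bin 1); offset now 21 = byte 2 bit 5; 3 bits remain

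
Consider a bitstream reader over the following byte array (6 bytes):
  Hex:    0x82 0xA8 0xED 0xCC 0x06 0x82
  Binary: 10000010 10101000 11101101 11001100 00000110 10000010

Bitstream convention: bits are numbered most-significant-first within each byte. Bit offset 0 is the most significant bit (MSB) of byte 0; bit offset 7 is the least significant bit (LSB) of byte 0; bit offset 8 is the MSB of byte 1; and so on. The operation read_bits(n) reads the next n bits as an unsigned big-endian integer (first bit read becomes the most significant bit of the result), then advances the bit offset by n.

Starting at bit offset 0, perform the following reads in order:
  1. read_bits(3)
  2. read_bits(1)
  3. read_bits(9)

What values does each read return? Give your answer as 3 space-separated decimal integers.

Answer: 4 0 85

Derivation:
Read 1: bits[0:3] width=3 -> value=4 (bin 100); offset now 3 = byte 0 bit 3; 45 bits remain
Read 2: bits[3:4] width=1 -> value=0 (bin 0); offset now 4 = byte 0 bit 4; 44 bits remain
Read 3: bits[4:13] width=9 -> value=85 (bin 001010101); offset now 13 = byte 1 bit 5; 35 bits remain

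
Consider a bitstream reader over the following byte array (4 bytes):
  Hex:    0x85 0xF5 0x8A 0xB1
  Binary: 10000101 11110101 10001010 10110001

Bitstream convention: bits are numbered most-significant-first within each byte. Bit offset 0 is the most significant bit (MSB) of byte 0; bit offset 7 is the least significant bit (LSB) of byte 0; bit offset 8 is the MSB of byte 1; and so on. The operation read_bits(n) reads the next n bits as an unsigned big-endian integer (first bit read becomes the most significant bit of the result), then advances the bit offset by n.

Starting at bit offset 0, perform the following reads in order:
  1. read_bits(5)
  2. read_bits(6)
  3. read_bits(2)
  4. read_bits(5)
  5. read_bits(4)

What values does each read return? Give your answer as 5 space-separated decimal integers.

Answer: 16 47 2 22 2

Derivation:
Read 1: bits[0:5] width=5 -> value=16 (bin 10000); offset now 5 = byte 0 bit 5; 27 bits remain
Read 2: bits[5:11] width=6 -> value=47 (bin 101111); offset now 11 = byte 1 bit 3; 21 bits remain
Read 3: bits[11:13] width=2 -> value=2 (bin 10); offset now 13 = byte 1 bit 5; 19 bits remain
Read 4: bits[13:18] width=5 -> value=22 (bin 10110); offset now 18 = byte 2 bit 2; 14 bits remain
Read 5: bits[18:22] width=4 -> value=2 (bin 0010); offset now 22 = byte 2 bit 6; 10 bits remain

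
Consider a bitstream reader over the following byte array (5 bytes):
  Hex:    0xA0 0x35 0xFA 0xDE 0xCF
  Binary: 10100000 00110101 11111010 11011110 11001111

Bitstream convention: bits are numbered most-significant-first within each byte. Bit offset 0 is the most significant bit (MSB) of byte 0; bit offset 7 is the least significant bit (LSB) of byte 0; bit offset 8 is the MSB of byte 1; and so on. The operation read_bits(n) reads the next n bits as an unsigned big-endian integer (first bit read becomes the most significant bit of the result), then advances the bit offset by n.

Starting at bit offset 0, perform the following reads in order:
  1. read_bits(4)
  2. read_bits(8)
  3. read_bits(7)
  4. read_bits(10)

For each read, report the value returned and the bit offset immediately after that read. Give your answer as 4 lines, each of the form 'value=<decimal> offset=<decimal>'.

Read 1: bits[0:4] width=4 -> value=10 (bin 1010); offset now 4 = byte 0 bit 4; 36 bits remain
Read 2: bits[4:12] width=8 -> value=3 (bin 00000011); offset now 12 = byte 1 bit 4; 28 bits remain
Read 3: bits[12:19] width=7 -> value=47 (bin 0101111); offset now 19 = byte 2 bit 3; 21 bits remain
Read 4: bits[19:29] width=10 -> value=859 (bin 1101011011); offset now 29 = byte 3 bit 5; 11 bits remain

Answer: value=10 offset=4
value=3 offset=12
value=47 offset=19
value=859 offset=29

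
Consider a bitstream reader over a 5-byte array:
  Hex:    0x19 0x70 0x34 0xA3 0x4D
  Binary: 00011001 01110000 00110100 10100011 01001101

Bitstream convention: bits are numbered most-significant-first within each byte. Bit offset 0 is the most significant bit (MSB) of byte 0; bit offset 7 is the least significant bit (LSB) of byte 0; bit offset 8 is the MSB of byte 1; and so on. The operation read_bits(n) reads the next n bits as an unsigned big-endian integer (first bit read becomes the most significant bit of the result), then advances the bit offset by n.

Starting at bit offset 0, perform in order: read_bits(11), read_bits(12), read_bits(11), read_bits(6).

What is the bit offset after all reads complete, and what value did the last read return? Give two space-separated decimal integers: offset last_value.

Read 1: bits[0:11] width=11 -> value=203 (bin 00011001011); offset now 11 = byte 1 bit 3; 29 bits remain
Read 2: bits[11:23] width=12 -> value=2074 (bin 100000011010); offset now 23 = byte 2 bit 7; 17 bits remain
Read 3: bits[23:34] width=11 -> value=653 (bin 01010001101); offset now 34 = byte 4 bit 2; 6 bits remain
Read 4: bits[34:40] width=6 -> value=13 (bin 001101); offset now 40 = byte 5 bit 0; 0 bits remain

Answer: 40 13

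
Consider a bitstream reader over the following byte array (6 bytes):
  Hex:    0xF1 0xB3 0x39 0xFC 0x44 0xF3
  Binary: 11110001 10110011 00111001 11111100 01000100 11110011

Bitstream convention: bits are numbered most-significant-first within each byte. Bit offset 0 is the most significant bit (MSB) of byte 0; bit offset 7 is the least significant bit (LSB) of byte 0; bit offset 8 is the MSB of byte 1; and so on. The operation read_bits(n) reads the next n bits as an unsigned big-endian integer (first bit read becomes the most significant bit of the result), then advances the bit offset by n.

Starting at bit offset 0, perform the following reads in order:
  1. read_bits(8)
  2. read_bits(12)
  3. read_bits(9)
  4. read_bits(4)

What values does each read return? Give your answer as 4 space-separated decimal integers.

Read 1: bits[0:8] width=8 -> value=241 (bin 11110001); offset now 8 = byte 1 bit 0; 40 bits remain
Read 2: bits[8:20] width=12 -> value=2867 (bin 101100110011); offset now 20 = byte 2 bit 4; 28 bits remain
Read 3: bits[20:29] width=9 -> value=319 (bin 100111111); offset now 29 = byte 3 bit 5; 19 bits remain
Read 4: bits[29:33] width=4 -> value=8 (bin 1000); offset now 33 = byte 4 bit 1; 15 bits remain

Answer: 241 2867 319 8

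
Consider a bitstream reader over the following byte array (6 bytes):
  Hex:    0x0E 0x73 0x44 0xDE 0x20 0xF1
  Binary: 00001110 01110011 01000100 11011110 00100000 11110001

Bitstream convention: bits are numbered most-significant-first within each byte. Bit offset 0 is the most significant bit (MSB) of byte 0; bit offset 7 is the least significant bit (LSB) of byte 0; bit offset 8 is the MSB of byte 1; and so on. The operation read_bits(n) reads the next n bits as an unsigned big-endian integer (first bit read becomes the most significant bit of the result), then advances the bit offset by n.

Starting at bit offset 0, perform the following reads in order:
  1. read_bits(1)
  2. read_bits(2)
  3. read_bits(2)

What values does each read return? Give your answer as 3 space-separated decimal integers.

Answer: 0 0 1

Derivation:
Read 1: bits[0:1] width=1 -> value=0 (bin 0); offset now 1 = byte 0 bit 1; 47 bits remain
Read 2: bits[1:3] width=2 -> value=0 (bin 00); offset now 3 = byte 0 bit 3; 45 bits remain
Read 3: bits[3:5] width=2 -> value=1 (bin 01); offset now 5 = byte 0 bit 5; 43 bits remain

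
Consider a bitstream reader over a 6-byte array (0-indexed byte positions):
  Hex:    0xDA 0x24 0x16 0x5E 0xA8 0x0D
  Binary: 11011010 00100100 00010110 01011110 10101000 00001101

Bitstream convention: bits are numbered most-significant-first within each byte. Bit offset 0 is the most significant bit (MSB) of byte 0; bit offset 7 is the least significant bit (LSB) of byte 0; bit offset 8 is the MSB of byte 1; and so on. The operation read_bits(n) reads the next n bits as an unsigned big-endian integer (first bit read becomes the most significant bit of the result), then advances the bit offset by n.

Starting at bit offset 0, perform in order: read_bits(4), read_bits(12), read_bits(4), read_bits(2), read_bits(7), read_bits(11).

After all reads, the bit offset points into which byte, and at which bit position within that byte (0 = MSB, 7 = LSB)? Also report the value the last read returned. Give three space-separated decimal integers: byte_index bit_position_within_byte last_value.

Read 1: bits[0:4] width=4 -> value=13 (bin 1101); offset now 4 = byte 0 bit 4; 44 bits remain
Read 2: bits[4:16] width=12 -> value=2596 (bin 101000100100); offset now 16 = byte 2 bit 0; 32 bits remain
Read 3: bits[16:20] width=4 -> value=1 (bin 0001); offset now 20 = byte 2 bit 4; 28 bits remain
Read 4: bits[20:22] width=2 -> value=1 (bin 01); offset now 22 = byte 2 bit 6; 26 bits remain
Read 5: bits[22:29] width=7 -> value=75 (bin 1001011); offset now 29 = byte 3 bit 5; 19 bits remain
Read 6: bits[29:40] width=11 -> value=1704 (bin 11010101000); offset now 40 = byte 5 bit 0; 8 bits remain

Answer: 5 0 1704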